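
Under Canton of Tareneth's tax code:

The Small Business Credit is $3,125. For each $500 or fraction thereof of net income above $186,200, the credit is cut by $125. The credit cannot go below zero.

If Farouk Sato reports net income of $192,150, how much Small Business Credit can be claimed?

Small Business Credit: income exceeds $186,200 by $5,950, which is 12 full-or-partial $500 increments; reduction = 12 × $125 = $1,500, leaving $1,625.

$1,625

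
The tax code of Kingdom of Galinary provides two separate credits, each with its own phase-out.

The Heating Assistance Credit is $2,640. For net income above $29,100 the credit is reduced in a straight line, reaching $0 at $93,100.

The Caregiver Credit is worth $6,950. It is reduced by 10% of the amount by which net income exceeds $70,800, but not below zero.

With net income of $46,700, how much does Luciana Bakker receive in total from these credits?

$8,864

Heating Assistance Credit: $46,700 is $17,600 into a $64,000 phase-out range, leaving 46,400/64,000 of the credit: $2,640 × 46,400/64,000 = $1,914.
Caregiver Credit: $46,700 is at or below the $70,800 threshold, so the full $6,950 applies.
Total: $1,914 + $6,950 = $8,864.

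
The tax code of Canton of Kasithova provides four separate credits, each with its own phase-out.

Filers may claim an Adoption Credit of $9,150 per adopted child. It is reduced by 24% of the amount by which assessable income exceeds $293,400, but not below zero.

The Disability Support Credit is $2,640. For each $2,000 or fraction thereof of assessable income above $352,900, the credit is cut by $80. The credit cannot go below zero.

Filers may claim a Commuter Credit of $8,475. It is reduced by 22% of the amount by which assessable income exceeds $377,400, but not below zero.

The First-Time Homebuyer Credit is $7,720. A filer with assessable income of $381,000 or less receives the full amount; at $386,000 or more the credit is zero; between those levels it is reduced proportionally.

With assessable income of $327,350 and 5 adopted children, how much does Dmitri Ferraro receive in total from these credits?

$56,437

Adoption Credit: base = 5 × $9,150 = $45,750. 24% of the $33,950 excess over $293,400 is $8,148; credit = $45,750 − $8,148 = $37,602.
Disability Support Credit: $327,350 is at or below the $352,900 threshold, so the full $2,640 applies.
Commuter Credit: $327,350 is at or below the $377,400 threshold, so the full $8,475 applies.
First-Time Homebuyer Credit: $327,350 is at or below the $381,000 threshold, so the full $7,720 applies.
Total: $37,602 + $2,640 + $8,475 + $7,720 = $56,437.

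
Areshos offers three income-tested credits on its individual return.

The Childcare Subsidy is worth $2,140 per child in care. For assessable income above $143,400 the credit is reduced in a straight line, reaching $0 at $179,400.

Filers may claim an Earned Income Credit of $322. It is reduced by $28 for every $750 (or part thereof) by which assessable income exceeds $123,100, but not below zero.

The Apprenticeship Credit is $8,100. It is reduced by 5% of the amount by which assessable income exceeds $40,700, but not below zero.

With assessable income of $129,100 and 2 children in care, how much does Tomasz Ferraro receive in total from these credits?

Childcare Subsidy: base = 2 × $2,140 = $4,280. $129,100 is at or below the $143,400 threshold, so the full $4,280 applies.
Earned Income Credit: income exceeds $123,100 by $6,000, which is 8 full-or-partial $750 increments; reduction = 8 × $28 = $224, leaving $98.
Apprenticeship Credit: 5% of the $88,400 excess over $40,700 is $4,420; credit = $8,100 − $4,420 = $3,680.
Total: $4,280 + $98 + $3,680 = $8,058.

$8,058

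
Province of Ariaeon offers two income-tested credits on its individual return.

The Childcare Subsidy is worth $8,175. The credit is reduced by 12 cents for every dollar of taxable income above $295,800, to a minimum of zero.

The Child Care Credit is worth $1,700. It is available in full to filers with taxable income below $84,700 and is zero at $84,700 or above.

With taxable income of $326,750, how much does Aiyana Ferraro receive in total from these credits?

Childcare Subsidy: 12% of the $30,950 excess over $295,800 is $3,714; credit = $8,175 − $3,714 = $4,461.
Child Care Credit: $326,750 meets or exceeds the $84,700 cutoff, so the credit is $0.
Total: $4,461 + $0 = $4,461.

$4,461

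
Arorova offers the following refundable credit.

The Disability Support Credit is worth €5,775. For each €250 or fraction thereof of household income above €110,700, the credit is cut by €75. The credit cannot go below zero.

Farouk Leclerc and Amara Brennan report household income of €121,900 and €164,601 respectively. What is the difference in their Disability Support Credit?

€2,400

Farouk (€121,900): Disability Support Credit: income exceeds €110,700 by €11,200, which is 45 full-or-partial €250 increments; reduction = 45 × €75 = €3,375, leaving €2,400.
Amara (€164,601): Disability Support Credit: income exceeds €110,700 by €53,901 → 216 increments × €75 = €16,200 ≥ base, so the credit is €0.
Difference: |€2,400 − €0| = €2,400.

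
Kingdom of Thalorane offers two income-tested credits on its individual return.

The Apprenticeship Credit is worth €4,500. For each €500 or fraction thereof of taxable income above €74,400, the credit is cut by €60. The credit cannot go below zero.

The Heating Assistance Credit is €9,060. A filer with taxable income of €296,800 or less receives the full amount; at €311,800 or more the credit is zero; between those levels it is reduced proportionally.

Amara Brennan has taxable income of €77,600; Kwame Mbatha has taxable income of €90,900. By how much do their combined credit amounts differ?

€1,560

Amara (€77,600): Apprenticeship Credit: income exceeds €74,400 by €3,200, which is 7 full-or-partial €500 increments; reduction = 7 × €60 = €420, leaving €4,080. Heating Assistance Credit: €77,600 is at or below the €296,800 threshold, so the full €9,060 applies. total €4,080 + €9,060 = €13,140
Kwame (€90,900): Apprenticeship Credit: income exceeds €74,400 by €16,500, which is 33 full-or-partial €500 increments; reduction = 33 × €60 = €1,980, leaving €2,520. Heating Assistance Credit: €90,900 is at or below the €296,800 threshold, so the full €9,060 applies. total €2,520 + €9,060 = €11,580
Difference: |€13,140 − €11,580| = €1,560.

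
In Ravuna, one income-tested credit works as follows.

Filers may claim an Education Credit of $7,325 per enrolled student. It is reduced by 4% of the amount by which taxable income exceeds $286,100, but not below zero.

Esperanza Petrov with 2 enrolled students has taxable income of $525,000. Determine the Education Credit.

Education Credit: base = 2 × $7,325 = $14,650. 4% of the $238,900 excess over $286,100 is $9,556; credit = $14,650 − $9,556 = $5,094.

$5,094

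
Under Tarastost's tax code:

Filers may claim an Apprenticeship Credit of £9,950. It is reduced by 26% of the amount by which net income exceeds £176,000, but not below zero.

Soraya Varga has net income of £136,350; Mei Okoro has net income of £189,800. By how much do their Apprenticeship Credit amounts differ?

£3,588

Soraya (£136,350): Apprenticeship Credit: £136,350 is at or below the £176,000 threshold, so the full £9,950 applies.
Mei (£189,800): Apprenticeship Credit: 26% of the £13,800 excess over £176,000 is £3,588; credit = £9,950 − £3,588 = £6,362.
Difference: |£9,950 − £6,362| = £3,588.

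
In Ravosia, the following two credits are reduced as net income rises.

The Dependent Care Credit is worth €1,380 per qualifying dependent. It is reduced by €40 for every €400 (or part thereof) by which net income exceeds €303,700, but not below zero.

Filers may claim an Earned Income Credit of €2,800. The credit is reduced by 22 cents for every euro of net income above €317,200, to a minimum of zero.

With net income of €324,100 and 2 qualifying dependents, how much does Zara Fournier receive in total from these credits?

Dependent Care Credit: base = 2 × €1,380 = €2,760. income exceeds €303,700 by €20,400, which is 51 full-or-partial €400 increments; reduction = 51 × €40 = €2,040, leaving €720.
Earned Income Credit: 22% of the €6,900 excess over €317,200 is €1,518; credit = €2,800 − €1,518 = €1,282.
Total: €720 + €1,282 = €2,002.

€2,002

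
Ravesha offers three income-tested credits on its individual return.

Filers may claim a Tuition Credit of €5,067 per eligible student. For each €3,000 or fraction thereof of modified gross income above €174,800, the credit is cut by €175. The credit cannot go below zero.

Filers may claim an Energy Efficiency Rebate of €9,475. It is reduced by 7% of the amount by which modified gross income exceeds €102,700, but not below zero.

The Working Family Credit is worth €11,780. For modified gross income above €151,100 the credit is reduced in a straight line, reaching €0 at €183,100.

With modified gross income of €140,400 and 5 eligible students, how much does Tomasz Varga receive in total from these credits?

Tuition Credit: base = 5 × €5,067 = €25,335. €140,400 is at or below the €174,800 threshold, so the full €25,335 applies.
Energy Efficiency Rebate: 7% of the €37,700 excess over €102,700 is €2,639; credit = €9,475 − €2,639 = €6,836.
Working Family Credit: €140,400 is at or below the €151,100 threshold, so the full €11,780 applies.
Total: €25,335 + €6,836 + €11,780 = €43,951.

€43,951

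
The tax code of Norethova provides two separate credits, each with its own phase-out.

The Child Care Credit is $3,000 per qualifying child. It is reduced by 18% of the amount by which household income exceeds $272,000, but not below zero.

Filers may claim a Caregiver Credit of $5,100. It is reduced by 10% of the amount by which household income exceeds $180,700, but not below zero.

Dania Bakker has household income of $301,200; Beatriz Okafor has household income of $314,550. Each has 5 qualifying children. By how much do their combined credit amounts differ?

Dania ($301,200): Child Care Credit: base = 5 × $3,000 = $15,000. 18% of the $29,200 excess over $272,000 is $5,256; credit = $15,000 − $5,256 = $9,744. Caregiver Credit: 10% of the $120,500 excess over $180,700 is $12,050 ≥ base, so the credit is $0. total $9,744 + $0 = $9,744
Beatriz ($314,550): Child Care Credit: base = 5 × $3,000 = $15,000. 18% of the $42,550 excess over $272,000 is $7,659; credit = $15,000 − $7,659 = $7,341. Caregiver Credit: 10% of the $133,850 excess over $180,700 is $13,385 ≥ base, so the credit is $0. total $7,341 + $0 = $7,341
Difference: |$9,744 − $7,341| = $2,403.

$2,403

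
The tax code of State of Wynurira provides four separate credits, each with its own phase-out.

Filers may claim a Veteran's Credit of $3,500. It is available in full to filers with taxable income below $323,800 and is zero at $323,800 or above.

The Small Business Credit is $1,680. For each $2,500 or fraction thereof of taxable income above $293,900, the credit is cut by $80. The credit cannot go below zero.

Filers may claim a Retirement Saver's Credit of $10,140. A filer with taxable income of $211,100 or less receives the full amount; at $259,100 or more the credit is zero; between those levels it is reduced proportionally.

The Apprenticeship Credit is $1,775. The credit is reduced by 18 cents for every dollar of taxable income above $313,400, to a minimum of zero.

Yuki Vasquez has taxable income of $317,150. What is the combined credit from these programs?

Veteran's Credit: $317,150 is below the $323,800 cutoff, so the full $3,500 applies.
Small Business Credit: income exceeds $293,900 by $23,250, which is 10 full-or-partial $2,500 increments; reduction = 10 × $80 = $800, leaving $880.
Retirement Saver's Credit: $317,150 is at or above $259,100, so the credit is $0.
Apprenticeship Credit: 18% of the $3,750 excess over $313,400 is $675; credit = $1,775 − $675 = $1,100.
Total: $3,500 + $880 + $0 + $1,100 = $5,480.

$5,480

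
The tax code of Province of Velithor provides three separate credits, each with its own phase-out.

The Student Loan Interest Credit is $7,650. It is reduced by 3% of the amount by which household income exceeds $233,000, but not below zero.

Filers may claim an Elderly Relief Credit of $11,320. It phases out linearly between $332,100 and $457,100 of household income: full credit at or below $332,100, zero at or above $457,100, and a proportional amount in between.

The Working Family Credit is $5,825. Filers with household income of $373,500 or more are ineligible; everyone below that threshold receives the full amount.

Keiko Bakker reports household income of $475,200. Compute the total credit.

$384

Student Loan Interest Credit: 3% of the $242,200 excess over $233,000 is $7,266; credit = $7,650 − $7,266 = $384.
Elderly Relief Credit: $475,200 is at or above $457,100, so the credit is $0.
Working Family Credit: $475,200 meets or exceeds the $373,500 cutoff, so the credit is $0.
Total: $384 + $0 + $0 = $384.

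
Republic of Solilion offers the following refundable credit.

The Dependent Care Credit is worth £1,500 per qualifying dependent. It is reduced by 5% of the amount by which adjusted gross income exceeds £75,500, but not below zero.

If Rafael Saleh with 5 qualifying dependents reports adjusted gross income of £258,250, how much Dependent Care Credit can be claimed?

Dependent Care Credit: base = 5 × £1,500 = £7,500. 5% of the £182,750 excess over £75,500 is £9,137.50 ≥ base, so the credit is £0.

£0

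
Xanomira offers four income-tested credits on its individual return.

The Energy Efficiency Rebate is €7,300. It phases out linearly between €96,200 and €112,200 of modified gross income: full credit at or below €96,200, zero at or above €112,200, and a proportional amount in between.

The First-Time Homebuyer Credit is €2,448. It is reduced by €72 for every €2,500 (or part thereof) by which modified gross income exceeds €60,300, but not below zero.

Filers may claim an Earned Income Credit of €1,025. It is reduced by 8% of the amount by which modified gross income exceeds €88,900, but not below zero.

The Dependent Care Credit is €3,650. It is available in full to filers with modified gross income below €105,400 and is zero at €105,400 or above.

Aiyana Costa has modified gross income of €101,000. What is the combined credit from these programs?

Energy Efficiency Rebate: €101,000 is €4,800 into a €16,000 phase-out range, leaving 11,200/16,000 of the credit: €7,300 × 11,200/16,000 = €5,110.
First-Time Homebuyer Credit: income exceeds €60,300 by €40,700, which is 17 full-or-partial €2,500 increments; reduction = 17 × €72 = €1,224, leaving €1,224.
Earned Income Credit: 8% of the €12,100 excess over €88,900 is €968; credit = €1,025 − €968 = €57.
Dependent Care Credit: €101,000 is below the €105,400 cutoff, so the full €3,650 applies.
Total: €5,110 + €1,224 + €57 + €3,650 = €10,041.

€10,041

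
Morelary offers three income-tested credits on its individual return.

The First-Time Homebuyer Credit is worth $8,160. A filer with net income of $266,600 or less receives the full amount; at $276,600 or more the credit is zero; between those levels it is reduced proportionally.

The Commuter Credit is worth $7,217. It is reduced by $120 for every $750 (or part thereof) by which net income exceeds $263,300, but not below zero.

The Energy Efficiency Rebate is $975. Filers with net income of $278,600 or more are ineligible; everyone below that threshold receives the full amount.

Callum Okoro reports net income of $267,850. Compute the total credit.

$14,492

First-Time Homebuyer Credit: $267,850 is $1,250 into a $10,000 phase-out range, leaving 8,750/10,000 of the credit: $8,160 × 8,750/10,000 = $7,140.
Commuter Credit: income exceeds $263,300 by $4,550, which is 7 full-or-partial $750 increments; reduction = 7 × $120 = $840, leaving $6,377.
Energy Efficiency Rebate: $267,850 is below the $278,600 cutoff, so the full $975 applies.
Total: $7,140 + $6,377 + $975 = $14,492.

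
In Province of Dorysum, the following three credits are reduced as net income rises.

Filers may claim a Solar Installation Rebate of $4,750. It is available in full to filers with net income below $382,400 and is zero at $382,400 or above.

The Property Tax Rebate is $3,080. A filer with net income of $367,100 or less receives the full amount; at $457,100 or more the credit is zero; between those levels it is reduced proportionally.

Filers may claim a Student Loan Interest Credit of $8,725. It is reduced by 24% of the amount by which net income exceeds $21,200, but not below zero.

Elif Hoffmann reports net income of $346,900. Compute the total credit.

$7,830

Solar Installation Rebate: $346,900 is below the $382,400 cutoff, so the full $4,750 applies.
Property Tax Rebate: $346,900 is at or below the $367,100 threshold, so the full $3,080 applies.
Student Loan Interest Credit: 24% of the $325,700 excess over $21,200 is $78,168 ≥ base, so the credit is $0.
Total: $4,750 + $3,080 + $0 = $7,830.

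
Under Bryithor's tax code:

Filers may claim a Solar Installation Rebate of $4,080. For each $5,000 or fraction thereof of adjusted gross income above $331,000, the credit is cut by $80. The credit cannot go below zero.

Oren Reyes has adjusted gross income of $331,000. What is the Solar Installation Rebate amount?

Solar Installation Rebate: $331,000 is at or below the $331,000 threshold, so the full $4,080 applies.

$4,080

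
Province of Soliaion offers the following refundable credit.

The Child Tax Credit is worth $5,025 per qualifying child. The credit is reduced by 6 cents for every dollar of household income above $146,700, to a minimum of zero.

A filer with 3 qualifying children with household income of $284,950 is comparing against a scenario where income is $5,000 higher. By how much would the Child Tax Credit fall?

At $284,950 — base = 3 × $5,025 = $15,075. 6% of the $138,250 excess over $146,700 is $8,295; credit = $15,075 − $8,295 = $6,780.
At $289,950 — base = 3 × $5,025 = $15,075. 6% of the $143,250 excess over $146,700 is $8,595; credit = $15,075 − $8,595 = $6,480.
Lost: $6,780 − $6,480 = $300.

$300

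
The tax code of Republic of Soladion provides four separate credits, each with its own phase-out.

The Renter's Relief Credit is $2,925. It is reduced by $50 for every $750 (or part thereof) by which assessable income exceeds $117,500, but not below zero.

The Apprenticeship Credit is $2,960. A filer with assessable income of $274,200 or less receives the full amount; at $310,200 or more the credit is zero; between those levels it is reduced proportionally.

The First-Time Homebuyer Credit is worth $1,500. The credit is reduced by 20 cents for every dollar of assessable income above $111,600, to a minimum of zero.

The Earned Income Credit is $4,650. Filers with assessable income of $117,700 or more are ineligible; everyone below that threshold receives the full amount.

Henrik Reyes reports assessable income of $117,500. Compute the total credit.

$10,855

Renter's Relief Credit: $117,500 is at or below the $117,500 threshold, so the full $2,925 applies.
Apprenticeship Credit: $117,500 is at or below the $274,200 threshold, so the full $2,960 applies.
First-Time Homebuyer Credit: 20% of the $5,900 excess over $111,600 is $1,180; credit = $1,500 − $1,180 = $320.
Earned Income Credit: $117,500 is below the $117,700 cutoff, so the full $4,650 applies.
Total: $2,925 + $2,960 + $320 + $4,650 = $10,855.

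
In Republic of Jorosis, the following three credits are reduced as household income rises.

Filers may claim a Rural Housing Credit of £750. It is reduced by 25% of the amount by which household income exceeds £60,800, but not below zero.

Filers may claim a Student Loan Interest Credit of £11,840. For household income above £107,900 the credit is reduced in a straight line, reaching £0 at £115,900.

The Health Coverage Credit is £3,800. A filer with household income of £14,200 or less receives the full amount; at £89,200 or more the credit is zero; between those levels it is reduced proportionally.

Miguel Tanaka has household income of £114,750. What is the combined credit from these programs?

Rural Housing Credit: 25% of the £53,950 excess over £60,800 is £13,487.50 ≥ base, so the credit is £0.
Student Loan Interest Credit: £114,750 is £6,850 into a £8,000 phase-out range, leaving 1,150/8,000 of the credit: £11,840 × 1,150/8,000 = £1,702.
Health Coverage Credit: £114,750 is at or above £89,200, so the credit is £0.
Total: £0 + £1,702 + £0 = £1,702.

£1,702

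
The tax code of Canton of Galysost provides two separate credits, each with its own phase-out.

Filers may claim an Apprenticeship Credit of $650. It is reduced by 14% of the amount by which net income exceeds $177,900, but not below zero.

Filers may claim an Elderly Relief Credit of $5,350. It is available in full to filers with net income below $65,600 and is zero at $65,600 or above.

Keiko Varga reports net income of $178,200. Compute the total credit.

Apprenticeship Credit: 14% of the $300 excess over $177,900 is $42; credit = $650 − $42 = $608.
Elderly Relief Credit: $178,200 meets or exceeds the $65,600 cutoff, so the credit is $0.
Total: $608 + $0 = $608.

$608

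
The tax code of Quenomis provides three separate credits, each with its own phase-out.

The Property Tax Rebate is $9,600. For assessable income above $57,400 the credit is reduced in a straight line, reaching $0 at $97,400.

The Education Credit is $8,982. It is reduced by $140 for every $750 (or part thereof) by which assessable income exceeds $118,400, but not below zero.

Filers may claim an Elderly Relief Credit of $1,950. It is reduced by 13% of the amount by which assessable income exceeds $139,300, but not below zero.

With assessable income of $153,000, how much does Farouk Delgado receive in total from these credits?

$2,571

Property Tax Rebate: $153,000 is at or above $97,400, so the credit is $0.
Education Credit: income exceeds $118,400 by $34,600, which is 47 full-or-partial $750 increments; reduction = 47 × $140 = $6,580, leaving $2,402.
Elderly Relief Credit: 13% of the $13,700 excess over $139,300 is $1,781; credit = $1,950 − $1,781 = $169.
Total: $0 + $2,402 + $169 = $2,571.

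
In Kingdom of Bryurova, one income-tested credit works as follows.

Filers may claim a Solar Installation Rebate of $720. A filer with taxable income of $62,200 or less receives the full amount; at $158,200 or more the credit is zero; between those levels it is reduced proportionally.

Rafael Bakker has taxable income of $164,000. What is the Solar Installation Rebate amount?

Solar Installation Rebate: $164,000 is at or above $158,200, so the credit is $0.

$0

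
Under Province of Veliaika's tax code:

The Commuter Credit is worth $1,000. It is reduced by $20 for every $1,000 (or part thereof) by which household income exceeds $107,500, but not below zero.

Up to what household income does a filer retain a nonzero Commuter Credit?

After 49 increments the reduction is 49 × $20 = $980, leaving $20; one more increment wipes it out. Increment 49 ends at excess 49 × $1,000 = $49,000, so the highest qualifying income is $107,500 + $49,000 = $156,500.

$156,500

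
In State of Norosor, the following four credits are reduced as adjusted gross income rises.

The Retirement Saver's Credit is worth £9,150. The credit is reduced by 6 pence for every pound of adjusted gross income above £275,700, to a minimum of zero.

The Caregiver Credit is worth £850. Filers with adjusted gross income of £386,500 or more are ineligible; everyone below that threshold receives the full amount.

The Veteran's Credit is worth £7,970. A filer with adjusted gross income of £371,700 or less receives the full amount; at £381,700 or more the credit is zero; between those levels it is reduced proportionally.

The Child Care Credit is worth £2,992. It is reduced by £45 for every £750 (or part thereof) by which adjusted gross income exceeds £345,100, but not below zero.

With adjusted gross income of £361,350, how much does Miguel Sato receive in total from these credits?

Retirement Saver's Credit: 6% of the £85,650 excess over £275,700 is £5,139; credit = £9,150 − £5,139 = £4,011.
Caregiver Credit: £361,350 is below the £386,500 cutoff, so the full £850 applies.
Veteran's Credit: £361,350 is at or below the £371,700 threshold, so the full £7,970 applies.
Child Care Credit: income exceeds £345,100 by £16,250, which is 22 full-or-partial £750 increments; reduction = 22 × £45 = £990, leaving £2,002.
Total: £4,011 + £850 + £7,970 + £2,002 = £14,833.

£14,833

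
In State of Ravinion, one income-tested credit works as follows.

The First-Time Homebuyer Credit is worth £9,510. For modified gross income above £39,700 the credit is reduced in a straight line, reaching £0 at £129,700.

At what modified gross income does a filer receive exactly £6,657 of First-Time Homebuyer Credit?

£66,700

£6,657 is 6,657/9,510 of the full £9,510, so 2,853/9,510 of the £90,000 range has been used: income = £39,700 + £90,000 × 2,853/9,510 = £66,700.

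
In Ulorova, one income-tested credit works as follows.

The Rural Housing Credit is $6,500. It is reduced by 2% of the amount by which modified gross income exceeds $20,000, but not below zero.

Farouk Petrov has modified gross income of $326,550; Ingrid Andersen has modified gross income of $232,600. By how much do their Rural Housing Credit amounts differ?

Farouk ($326,550): Rural Housing Credit: 2% of the $306,550 excess over $20,000 is $6,131; credit = $6,500 − $6,131 = $369.
Ingrid ($232,600): Rural Housing Credit: 2% of the $212,600 excess over $20,000 is $4,252; credit = $6,500 − $4,252 = $2,248.
Difference: |$369 − $2,248| = $1,879.

$1,879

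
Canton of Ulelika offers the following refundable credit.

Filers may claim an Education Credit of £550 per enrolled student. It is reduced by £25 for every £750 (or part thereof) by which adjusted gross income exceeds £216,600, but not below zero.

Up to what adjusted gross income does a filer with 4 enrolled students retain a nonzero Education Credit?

Full credit = 4 × £550 = £2,200.
After 87 increments the reduction is 87 × £25 = £2,175, leaving £25; one more increment wipes it out. Increment 87 ends at excess 87 × £750 = £65,250, so the highest qualifying income is £216,600 + £65,250 = £281,850.

£281,850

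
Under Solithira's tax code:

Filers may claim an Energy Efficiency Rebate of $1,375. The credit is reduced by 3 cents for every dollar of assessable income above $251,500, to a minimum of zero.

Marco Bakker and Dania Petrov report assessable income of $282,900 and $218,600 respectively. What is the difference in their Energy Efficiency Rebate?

$942

Marco ($282,900): Energy Efficiency Rebate: 3% of the $31,400 excess over $251,500 is $942; credit = $1,375 − $942 = $433.
Dania ($218,600): Energy Efficiency Rebate: $218,600 is at or below the $251,500 threshold, so the full $1,375 applies.
Difference: |$433 − $1,375| = $942.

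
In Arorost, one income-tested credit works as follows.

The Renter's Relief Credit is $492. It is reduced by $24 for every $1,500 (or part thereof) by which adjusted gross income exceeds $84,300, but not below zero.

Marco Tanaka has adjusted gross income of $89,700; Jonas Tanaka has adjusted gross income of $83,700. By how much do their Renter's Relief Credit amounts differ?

Marco ($89,700): Renter's Relief Credit: income exceeds $84,300 by $5,400, which is 4 full-or-partial $1,500 increments; reduction = 4 × $24 = $96, leaving $396.
Jonas ($83,700): Renter's Relief Credit: $83,700 is at or below the $84,300 threshold, so the full $492 applies.
Difference: |$396 − $492| = $96.

$96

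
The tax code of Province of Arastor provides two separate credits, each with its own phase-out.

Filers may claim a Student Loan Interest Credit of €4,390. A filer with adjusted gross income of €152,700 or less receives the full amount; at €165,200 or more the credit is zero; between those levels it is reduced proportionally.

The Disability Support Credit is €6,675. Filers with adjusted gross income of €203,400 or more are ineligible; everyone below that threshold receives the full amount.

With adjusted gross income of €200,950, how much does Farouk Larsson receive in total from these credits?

Student Loan Interest Credit: €200,950 is at or above €165,200, so the credit is €0.
Disability Support Credit: €200,950 is below the €203,400 cutoff, so the full €6,675 applies.
Total: €0 + €6,675 = €6,675.

€6,675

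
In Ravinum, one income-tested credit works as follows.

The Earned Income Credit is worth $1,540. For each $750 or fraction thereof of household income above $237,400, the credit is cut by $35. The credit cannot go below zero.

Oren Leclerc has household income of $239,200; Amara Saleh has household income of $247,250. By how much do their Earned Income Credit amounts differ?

$385

Oren ($239,200): Earned Income Credit: income exceeds $237,400 by $1,800, which is 3 full-or-partial $750 increments; reduction = 3 × $35 = $105, leaving $1,435.
Amara ($247,250): Earned Income Credit: income exceeds $237,400 by $9,850, which is 14 full-or-partial $750 increments; reduction = 14 × $35 = $490, leaving $1,050.
Difference: |$1,435 − $1,050| = $385.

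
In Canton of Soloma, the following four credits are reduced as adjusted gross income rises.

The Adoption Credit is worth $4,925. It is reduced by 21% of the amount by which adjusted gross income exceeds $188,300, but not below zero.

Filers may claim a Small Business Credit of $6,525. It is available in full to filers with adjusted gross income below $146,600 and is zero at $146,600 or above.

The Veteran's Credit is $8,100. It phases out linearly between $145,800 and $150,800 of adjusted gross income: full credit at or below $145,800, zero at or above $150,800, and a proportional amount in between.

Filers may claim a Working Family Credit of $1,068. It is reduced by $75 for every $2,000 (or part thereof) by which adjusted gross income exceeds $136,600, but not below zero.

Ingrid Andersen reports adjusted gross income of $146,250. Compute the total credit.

Adoption Credit: $146,250 is at or below the $188,300 threshold, so the full $4,925 applies.
Small Business Credit: $146,250 is below the $146,600 cutoff, so the full $6,525 applies.
Veteran's Credit: $146,250 is $450 into a $5,000 phase-out range, leaving 4,550/5,000 of the credit: $8,100 × 4,550/5,000 = $7,371.
Working Family Credit: income exceeds $136,600 by $9,650, which is 5 full-or-partial $2,000 increments; reduction = 5 × $75 = $375, leaving $693.
Total: $4,925 + $6,525 + $7,371 + $693 = $19,514.

$19,514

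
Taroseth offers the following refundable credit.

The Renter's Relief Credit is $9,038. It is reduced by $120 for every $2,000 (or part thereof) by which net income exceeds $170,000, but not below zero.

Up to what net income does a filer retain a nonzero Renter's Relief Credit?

After 75 increments the reduction is 75 × $120 = $9,000, leaving $38; one more increment wipes it out. Increment 75 ends at excess 75 × $2,000 = $150,000, so the highest qualifying income is $170,000 + $150,000 = $320,000.

$320,000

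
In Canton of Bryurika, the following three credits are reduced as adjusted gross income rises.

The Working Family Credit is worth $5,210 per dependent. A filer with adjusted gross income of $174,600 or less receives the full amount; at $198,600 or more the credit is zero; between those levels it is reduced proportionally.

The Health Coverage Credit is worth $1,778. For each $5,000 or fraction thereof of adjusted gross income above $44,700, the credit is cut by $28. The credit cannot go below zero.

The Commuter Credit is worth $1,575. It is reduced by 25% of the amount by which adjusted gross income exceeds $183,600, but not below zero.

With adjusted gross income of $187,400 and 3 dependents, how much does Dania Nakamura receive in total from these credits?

$8,885

Working Family Credit: base = 3 × $5,210 = $15,630. $187,400 is $12,800 into a $24,000 phase-out range, leaving 11,200/24,000 of the credit: $15,630 × 11,200/24,000 = $7,294.
Health Coverage Credit: income exceeds $44,700 by $142,700, which is 29 full-or-partial $5,000 increments; reduction = 29 × $28 = $812, leaving $966.
Commuter Credit: 25% of the $3,800 excess over $183,600 is $950; credit = $1,575 − $950 = $625.
Total: $7,294 + $966 + $625 = $8,885.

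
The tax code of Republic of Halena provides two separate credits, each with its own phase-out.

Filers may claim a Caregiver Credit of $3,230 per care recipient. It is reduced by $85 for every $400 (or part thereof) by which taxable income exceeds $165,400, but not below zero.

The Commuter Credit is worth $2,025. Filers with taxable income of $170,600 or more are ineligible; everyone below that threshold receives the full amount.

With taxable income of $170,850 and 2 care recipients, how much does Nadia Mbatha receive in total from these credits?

Caregiver Credit: base = 2 × $3,230 = $6,460. income exceeds $165,400 by $5,450, which is 14 full-or-partial $400 increments; reduction = 14 × $85 = $1,190, leaving $5,270.
Commuter Credit: $170,850 meets or exceeds the $170,600 cutoff, so the credit is $0.
Total: $5,270 + $0 = $5,270.

$5,270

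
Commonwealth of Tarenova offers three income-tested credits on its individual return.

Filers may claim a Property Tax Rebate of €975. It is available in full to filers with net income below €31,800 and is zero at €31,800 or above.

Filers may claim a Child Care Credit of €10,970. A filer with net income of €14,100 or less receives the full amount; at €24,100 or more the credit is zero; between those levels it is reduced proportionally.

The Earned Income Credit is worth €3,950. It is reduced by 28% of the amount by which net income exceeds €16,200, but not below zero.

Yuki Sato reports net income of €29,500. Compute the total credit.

€1,201

Property Tax Rebate: €29,500 is below the €31,800 cutoff, so the full €975 applies.
Child Care Credit: €29,500 is at or above €24,100, so the credit is €0.
Earned Income Credit: 28% of the €13,300 excess over €16,200 is €3,724; credit = €3,950 − €3,724 = €226.
Total: €975 + €0 + €226 = €1,201.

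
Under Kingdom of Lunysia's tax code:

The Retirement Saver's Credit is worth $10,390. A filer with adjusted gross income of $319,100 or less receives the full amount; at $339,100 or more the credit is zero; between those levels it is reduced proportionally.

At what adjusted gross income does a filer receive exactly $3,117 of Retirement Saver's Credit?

$333,100

$3,117 is 3,117/10,390 of the full $10,390, so 7,273/10,390 of the $20,000 range has been used: income = $319,100 + $20,000 × 7,273/10,390 = $333,100.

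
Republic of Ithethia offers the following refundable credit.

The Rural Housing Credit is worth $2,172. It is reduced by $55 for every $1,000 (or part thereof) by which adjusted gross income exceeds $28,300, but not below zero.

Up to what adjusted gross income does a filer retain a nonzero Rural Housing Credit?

After 39 increments the reduction is 39 × $55 = $2,145, leaving $27; one more increment wipes it out. Increment 39 ends at excess 39 × $1,000 = $39,000, so the highest qualifying income is $28,300 + $39,000 = $67,300.

$67,300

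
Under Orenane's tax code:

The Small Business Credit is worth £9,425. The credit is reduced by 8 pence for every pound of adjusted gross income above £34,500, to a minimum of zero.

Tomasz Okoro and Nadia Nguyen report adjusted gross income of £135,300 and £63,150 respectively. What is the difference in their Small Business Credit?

Tomasz (£135,300): Small Business Credit: 8% of the £100,800 excess over £34,500 is £8,064; credit = £9,425 − £8,064 = £1,361.
Nadia (£63,150): Small Business Credit: 8% of the £28,650 excess over £34,500 is £2,292; credit = £9,425 − £2,292 = £7,133.
Difference: |£1,361 − £7,133| = £5,772.

£5,772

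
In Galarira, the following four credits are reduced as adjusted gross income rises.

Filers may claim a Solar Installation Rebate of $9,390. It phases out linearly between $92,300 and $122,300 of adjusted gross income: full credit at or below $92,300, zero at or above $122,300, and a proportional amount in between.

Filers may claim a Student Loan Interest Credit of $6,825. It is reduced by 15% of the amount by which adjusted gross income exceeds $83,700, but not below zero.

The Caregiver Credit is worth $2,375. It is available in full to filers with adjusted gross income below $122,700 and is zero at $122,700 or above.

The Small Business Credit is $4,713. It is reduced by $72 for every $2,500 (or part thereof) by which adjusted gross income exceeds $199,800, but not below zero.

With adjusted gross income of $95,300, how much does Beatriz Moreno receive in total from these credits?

Solar Installation Rebate: $95,300 is $3,000 into a $30,000 phase-out range, leaving 27,000/30,000 of the credit: $9,390 × 27,000/30,000 = $8,451.
Student Loan Interest Credit: 15% of the $11,600 excess over $83,700 is $1,740; credit = $6,825 − $1,740 = $5,085.
Caregiver Credit: $95,300 is below the $122,700 cutoff, so the full $2,375 applies.
Small Business Credit: $95,300 is at or below the $199,800 threshold, so the full $4,713 applies.
Total: $8,451 + $5,085 + $2,375 + $4,713 = $20,624.

$20,624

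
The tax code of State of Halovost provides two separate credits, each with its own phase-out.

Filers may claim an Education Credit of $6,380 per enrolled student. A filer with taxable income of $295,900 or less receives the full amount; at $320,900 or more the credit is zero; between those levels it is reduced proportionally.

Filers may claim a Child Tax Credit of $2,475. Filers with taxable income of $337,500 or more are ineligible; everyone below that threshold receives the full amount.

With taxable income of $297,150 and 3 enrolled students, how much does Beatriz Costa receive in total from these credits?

Education Credit: base = 3 × $6,380 = $19,140. $297,150 is $1,250 into a $25,000 phase-out range, leaving 23,750/25,000 of the credit: $19,140 × 23,750/25,000 = $18,183.
Child Tax Credit: $297,150 is below the $337,500 cutoff, so the full $2,475 applies.
Total: $18,183 + $2,475 = $20,658.

$20,658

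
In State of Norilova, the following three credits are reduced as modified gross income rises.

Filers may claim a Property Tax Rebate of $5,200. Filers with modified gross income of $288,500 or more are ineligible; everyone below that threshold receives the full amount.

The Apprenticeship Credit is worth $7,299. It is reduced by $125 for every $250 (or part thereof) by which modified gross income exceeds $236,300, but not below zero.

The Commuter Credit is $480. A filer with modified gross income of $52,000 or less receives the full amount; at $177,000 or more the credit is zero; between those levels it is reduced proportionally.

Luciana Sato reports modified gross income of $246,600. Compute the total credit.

$7,249

Property Tax Rebate: $246,600 is below the $288,500 cutoff, so the full $5,200 applies.
Apprenticeship Credit: income exceeds $236,300 by $10,300, which is 42 full-or-partial $250 increments; reduction = 42 × $125 = $5,250, leaving $2,049.
Commuter Credit: $246,600 is at or above $177,000, so the credit is $0.
Total: $5,200 + $2,049 + $0 = $7,249.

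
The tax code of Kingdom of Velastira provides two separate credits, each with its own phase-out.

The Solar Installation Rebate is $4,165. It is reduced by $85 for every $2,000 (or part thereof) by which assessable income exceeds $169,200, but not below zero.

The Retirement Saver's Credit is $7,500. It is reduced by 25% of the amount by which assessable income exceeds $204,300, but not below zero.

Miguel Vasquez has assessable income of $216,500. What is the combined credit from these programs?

$6,575

Solar Installation Rebate: income exceeds $169,200 by $47,300, which is 24 full-or-partial $2,000 increments; reduction = 24 × $85 = $2,040, leaving $2,125.
Retirement Saver's Credit: 25% of the $12,200 excess over $204,300 is $3,050; credit = $7,500 − $3,050 = $4,450.
Total: $2,125 + $4,450 = $6,575.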